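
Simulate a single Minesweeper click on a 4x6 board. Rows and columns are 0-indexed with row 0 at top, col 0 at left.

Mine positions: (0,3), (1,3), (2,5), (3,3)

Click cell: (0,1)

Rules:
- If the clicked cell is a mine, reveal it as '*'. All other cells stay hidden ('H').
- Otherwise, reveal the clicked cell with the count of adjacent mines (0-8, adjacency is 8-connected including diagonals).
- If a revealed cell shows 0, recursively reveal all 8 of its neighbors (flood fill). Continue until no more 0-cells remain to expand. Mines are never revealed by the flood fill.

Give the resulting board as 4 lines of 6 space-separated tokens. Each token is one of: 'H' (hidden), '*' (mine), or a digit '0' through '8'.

0 0 2 H H H
0 0 2 H H H
0 0 2 H H H
0 0 1 H H H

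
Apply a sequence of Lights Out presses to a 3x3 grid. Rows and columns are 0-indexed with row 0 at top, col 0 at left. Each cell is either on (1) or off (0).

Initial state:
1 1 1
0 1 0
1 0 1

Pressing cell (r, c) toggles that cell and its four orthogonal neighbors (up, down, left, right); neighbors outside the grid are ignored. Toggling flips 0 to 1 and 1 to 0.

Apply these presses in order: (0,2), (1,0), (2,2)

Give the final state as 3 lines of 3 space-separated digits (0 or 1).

After press 1 at (0,2):
1 0 0
0 1 1
1 0 1

After press 2 at (1,0):
0 0 0
1 0 1
0 0 1

After press 3 at (2,2):
0 0 0
1 0 0
0 1 0

Answer: 0 0 0
1 0 0
0 1 0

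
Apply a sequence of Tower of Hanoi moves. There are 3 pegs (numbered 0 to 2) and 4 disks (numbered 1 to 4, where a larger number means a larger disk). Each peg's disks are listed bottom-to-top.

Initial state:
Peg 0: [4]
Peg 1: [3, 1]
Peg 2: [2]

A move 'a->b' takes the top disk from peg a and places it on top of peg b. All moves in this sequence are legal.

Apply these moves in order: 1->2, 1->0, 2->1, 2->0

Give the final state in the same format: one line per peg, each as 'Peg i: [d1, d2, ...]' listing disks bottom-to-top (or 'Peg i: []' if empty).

After move 1 (1->2):
Peg 0: [4]
Peg 1: [3]
Peg 2: [2, 1]

After move 2 (1->0):
Peg 0: [4, 3]
Peg 1: []
Peg 2: [2, 1]

After move 3 (2->1):
Peg 0: [4, 3]
Peg 1: [1]
Peg 2: [2]

After move 4 (2->0):
Peg 0: [4, 3, 2]
Peg 1: [1]
Peg 2: []

Answer: Peg 0: [4, 3, 2]
Peg 1: [1]
Peg 2: []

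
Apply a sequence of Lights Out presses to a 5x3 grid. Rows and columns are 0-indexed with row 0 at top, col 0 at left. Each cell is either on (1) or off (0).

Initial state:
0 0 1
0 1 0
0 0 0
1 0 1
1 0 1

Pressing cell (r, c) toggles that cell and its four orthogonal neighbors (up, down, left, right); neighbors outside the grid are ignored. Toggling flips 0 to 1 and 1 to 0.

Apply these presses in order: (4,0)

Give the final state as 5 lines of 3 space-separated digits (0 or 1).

After press 1 at (4,0):
0 0 1
0 1 0
0 0 0
0 0 1
0 1 1

Answer: 0 0 1
0 1 0
0 0 0
0 0 1
0 1 1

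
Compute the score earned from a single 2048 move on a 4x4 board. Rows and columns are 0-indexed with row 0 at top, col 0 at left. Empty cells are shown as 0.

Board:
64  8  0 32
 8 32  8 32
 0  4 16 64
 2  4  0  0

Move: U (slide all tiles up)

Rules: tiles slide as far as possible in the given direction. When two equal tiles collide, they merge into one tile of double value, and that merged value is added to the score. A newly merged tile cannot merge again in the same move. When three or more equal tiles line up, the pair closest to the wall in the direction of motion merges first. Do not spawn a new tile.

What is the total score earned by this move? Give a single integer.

Slide up:
col 0: [64, 8, 0, 2] -> [64, 8, 2, 0]  score +0 (running 0)
col 1: [8, 32, 4, 4] -> [8, 32, 8, 0]  score +8 (running 8)
col 2: [0, 8, 16, 0] -> [8, 16, 0, 0]  score +0 (running 8)
col 3: [32, 32, 64, 0] -> [64, 64, 0, 0]  score +64 (running 72)
Board after move:
64  8  8 64
 8 32 16 64
 2  8  0  0
 0  0  0  0

Answer: 72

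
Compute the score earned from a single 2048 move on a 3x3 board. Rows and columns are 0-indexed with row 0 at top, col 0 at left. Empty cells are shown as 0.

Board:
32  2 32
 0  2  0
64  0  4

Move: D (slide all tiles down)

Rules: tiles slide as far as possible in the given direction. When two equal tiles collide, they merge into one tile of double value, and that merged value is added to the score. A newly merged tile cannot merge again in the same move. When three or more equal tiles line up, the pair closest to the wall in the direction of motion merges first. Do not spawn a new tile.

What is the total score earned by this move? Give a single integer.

Answer: 4

Derivation:
Slide down:
col 0: [32, 0, 64] -> [0, 32, 64]  score +0 (running 0)
col 1: [2, 2, 0] -> [0, 0, 4]  score +4 (running 4)
col 2: [32, 0, 4] -> [0, 32, 4]  score +0 (running 4)
Board after move:
 0  0  0
32  0 32
64  4  4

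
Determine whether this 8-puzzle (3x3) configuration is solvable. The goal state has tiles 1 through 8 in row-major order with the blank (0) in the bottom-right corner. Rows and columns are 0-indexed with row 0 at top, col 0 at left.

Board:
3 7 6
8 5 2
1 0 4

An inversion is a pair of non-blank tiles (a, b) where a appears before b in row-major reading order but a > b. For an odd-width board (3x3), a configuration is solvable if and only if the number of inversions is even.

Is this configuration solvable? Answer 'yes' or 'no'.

Answer: no

Derivation:
Inversions (pairs i<j in row-major order where tile[i] > tile[j] > 0): 19
19 is odd, so the puzzle is not solvable.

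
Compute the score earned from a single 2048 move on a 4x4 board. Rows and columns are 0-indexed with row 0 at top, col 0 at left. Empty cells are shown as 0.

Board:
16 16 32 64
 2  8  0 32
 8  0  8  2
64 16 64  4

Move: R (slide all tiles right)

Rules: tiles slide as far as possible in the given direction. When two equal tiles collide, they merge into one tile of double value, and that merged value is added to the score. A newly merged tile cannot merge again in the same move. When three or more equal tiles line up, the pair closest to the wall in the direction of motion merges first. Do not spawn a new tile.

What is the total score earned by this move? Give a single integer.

Slide right:
row 0: [16, 16, 32, 64] -> [0, 32, 32, 64]  score +32 (running 32)
row 1: [2, 8, 0, 32] -> [0, 2, 8, 32]  score +0 (running 32)
row 2: [8, 0, 8, 2] -> [0, 0, 16, 2]  score +16 (running 48)
row 3: [64, 16, 64, 4] -> [64, 16, 64, 4]  score +0 (running 48)
Board after move:
 0 32 32 64
 0  2  8 32
 0  0 16  2
64 16 64  4

Answer: 48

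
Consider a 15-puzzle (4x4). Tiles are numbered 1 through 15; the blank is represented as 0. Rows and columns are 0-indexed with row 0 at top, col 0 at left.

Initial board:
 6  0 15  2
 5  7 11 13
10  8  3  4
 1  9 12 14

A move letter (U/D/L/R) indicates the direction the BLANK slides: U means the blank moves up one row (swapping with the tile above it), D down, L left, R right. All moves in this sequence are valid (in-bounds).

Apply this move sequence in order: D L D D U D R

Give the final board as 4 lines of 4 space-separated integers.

After move 1 (D):
 6  7 15  2
 5  0 11 13
10  8  3  4
 1  9 12 14

After move 2 (L):
 6  7 15  2
 0  5 11 13
10  8  3  4
 1  9 12 14

After move 3 (D):
 6  7 15  2
10  5 11 13
 0  8  3  4
 1  9 12 14

After move 4 (D):
 6  7 15  2
10  5 11 13
 1  8  3  4
 0  9 12 14

After move 5 (U):
 6  7 15  2
10  5 11 13
 0  8  3  4
 1  9 12 14

After move 6 (D):
 6  7 15  2
10  5 11 13
 1  8  3  4
 0  9 12 14

After move 7 (R):
 6  7 15  2
10  5 11 13
 1  8  3  4
 9  0 12 14

Answer:  6  7 15  2
10  5 11 13
 1  8  3  4
 9  0 12 14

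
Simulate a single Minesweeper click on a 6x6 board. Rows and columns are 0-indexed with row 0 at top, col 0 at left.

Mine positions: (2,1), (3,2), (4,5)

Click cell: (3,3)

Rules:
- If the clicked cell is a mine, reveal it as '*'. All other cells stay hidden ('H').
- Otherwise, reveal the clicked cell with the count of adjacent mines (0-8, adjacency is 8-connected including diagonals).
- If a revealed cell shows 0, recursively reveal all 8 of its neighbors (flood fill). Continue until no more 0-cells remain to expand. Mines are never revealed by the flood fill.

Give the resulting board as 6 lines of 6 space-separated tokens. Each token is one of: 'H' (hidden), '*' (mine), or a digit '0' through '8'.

H H H H H H
H H H H H H
H H H H H H
H H H 1 H H
H H H H H H
H H H H H H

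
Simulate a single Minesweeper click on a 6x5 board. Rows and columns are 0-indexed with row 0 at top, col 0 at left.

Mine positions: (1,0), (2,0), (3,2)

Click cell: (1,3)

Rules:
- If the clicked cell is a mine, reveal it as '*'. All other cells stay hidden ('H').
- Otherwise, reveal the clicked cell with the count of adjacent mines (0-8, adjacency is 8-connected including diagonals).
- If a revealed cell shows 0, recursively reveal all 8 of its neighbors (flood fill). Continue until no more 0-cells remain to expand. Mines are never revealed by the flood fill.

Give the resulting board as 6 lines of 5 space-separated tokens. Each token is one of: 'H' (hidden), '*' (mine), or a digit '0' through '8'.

H 1 0 0 0
H 2 0 0 0
H 3 1 1 0
1 2 H 1 0
0 1 1 1 0
0 0 0 0 0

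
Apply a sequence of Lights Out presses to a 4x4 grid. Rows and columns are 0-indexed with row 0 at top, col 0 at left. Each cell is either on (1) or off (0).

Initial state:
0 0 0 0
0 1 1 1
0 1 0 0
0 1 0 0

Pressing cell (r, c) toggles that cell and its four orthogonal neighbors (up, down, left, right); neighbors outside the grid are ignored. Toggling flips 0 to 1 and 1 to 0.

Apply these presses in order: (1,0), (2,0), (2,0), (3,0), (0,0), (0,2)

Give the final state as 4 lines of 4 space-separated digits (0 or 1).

After press 1 at (1,0):
1 0 0 0
1 0 1 1
1 1 0 0
0 1 0 0

After press 2 at (2,0):
1 0 0 0
0 0 1 1
0 0 0 0
1 1 0 0

After press 3 at (2,0):
1 0 0 0
1 0 1 1
1 1 0 0
0 1 0 0

After press 4 at (3,0):
1 0 0 0
1 0 1 1
0 1 0 0
1 0 0 0

After press 5 at (0,0):
0 1 0 0
0 0 1 1
0 1 0 0
1 0 0 0

After press 6 at (0,2):
0 0 1 1
0 0 0 1
0 1 0 0
1 0 0 0

Answer: 0 0 1 1
0 0 0 1
0 1 0 0
1 0 0 0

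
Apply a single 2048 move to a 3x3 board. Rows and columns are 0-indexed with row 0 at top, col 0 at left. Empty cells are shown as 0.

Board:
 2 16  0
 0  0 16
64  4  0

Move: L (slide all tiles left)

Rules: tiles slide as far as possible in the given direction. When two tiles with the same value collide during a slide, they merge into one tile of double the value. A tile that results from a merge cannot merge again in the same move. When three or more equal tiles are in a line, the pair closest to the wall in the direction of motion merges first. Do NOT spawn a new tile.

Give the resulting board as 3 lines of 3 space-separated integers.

Slide left:
row 0: [2, 16, 0] -> [2, 16, 0]
row 1: [0, 0, 16] -> [16, 0, 0]
row 2: [64, 4, 0] -> [64, 4, 0]

Answer:  2 16  0
16  0  0
64  4  0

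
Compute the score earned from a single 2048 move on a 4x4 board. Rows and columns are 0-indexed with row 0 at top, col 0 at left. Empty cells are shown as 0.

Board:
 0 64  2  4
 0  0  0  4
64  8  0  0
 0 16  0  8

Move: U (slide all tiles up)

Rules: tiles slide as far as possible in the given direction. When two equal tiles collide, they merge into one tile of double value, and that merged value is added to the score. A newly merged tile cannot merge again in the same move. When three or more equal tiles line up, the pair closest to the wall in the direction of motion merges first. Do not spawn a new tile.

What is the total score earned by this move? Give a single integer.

Answer: 8

Derivation:
Slide up:
col 0: [0, 0, 64, 0] -> [64, 0, 0, 0]  score +0 (running 0)
col 1: [64, 0, 8, 16] -> [64, 8, 16, 0]  score +0 (running 0)
col 2: [2, 0, 0, 0] -> [2, 0, 0, 0]  score +0 (running 0)
col 3: [4, 4, 0, 8] -> [8, 8, 0, 0]  score +8 (running 8)
Board after move:
64 64  2  8
 0  8  0  8
 0 16  0  0
 0  0  0  0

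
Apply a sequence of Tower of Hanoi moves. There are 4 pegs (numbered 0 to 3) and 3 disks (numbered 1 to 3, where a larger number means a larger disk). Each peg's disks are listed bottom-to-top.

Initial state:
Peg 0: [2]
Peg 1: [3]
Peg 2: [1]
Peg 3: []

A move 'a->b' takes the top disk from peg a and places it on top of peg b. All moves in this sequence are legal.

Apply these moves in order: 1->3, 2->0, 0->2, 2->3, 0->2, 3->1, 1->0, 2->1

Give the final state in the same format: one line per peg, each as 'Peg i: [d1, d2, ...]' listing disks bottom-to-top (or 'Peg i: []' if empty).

After move 1 (1->3):
Peg 0: [2]
Peg 1: []
Peg 2: [1]
Peg 3: [3]

After move 2 (2->0):
Peg 0: [2, 1]
Peg 1: []
Peg 2: []
Peg 3: [3]

After move 3 (0->2):
Peg 0: [2]
Peg 1: []
Peg 2: [1]
Peg 3: [3]

After move 4 (2->3):
Peg 0: [2]
Peg 1: []
Peg 2: []
Peg 3: [3, 1]

After move 5 (0->2):
Peg 0: []
Peg 1: []
Peg 2: [2]
Peg 3: [3, 1]

After move 6 (3->1):
Peg 0: []
Peg 1: [1]
Peg 2: [2]
Peg 3: [3]

After move 7 (1->0):
Peg 0: [1]
Peg 1: []
Peg 2: [2]
Peg 3: [3]

After move 8 (2->1):
Peg 0: [1]
Peg 1: [2]
Peg 2: []
Peg 3: [3]

Answer: Peg 0: [1]
Peg 1: [2]
Peg 2: []
Peg 3: [3]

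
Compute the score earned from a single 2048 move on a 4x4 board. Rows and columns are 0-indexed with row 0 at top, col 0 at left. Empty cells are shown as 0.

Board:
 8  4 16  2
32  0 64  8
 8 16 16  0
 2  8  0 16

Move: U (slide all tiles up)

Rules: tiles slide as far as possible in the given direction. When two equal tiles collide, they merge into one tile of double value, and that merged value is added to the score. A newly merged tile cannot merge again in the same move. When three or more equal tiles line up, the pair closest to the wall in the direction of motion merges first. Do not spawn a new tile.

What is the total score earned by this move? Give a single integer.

Answer: 0

Derivation:
Slide up:
col 0: [8, 32, 8, 2] -> [8, 32, 8, 2]  score +0 (running 0)
col 1: [4, 0, 16, 8] -> [4, 16, 8, 0]  score +0 (running 0)
col 2: [16, 64, 16, 0] -> [16, 64, 16, 0]  score +0 (running 0)
col 3: [2, 8, 0, 16] -> [2, 8, 16, 0]  score +0 (running 0)
Board after move:
 8  4 16  2
32 16 64  8
 8  8 16 16
 2  0  0  0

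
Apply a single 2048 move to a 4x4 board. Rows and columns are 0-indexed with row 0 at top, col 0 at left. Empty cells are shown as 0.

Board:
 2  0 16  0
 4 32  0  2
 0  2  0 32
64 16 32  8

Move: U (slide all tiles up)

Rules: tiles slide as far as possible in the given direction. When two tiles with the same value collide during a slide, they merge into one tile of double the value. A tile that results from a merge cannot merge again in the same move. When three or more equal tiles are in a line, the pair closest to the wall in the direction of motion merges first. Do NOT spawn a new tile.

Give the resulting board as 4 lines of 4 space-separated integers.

Answer:  2 32 16  2
 4  2 32 32
64 16  0  8
 0  0  0  0

Derivation:
Slide up:
col 0: [2, 4, 0, 64] -> [2, 4, 64, 0]
col 1: [0, 32, 2, 16] -> [32, 2, 16, 0]
col 2: [16, 0, 0, 32] -> [16, 32, 0, 0]
col 3: [0, 2, 32, 8] -> [2, 32, 8, 0]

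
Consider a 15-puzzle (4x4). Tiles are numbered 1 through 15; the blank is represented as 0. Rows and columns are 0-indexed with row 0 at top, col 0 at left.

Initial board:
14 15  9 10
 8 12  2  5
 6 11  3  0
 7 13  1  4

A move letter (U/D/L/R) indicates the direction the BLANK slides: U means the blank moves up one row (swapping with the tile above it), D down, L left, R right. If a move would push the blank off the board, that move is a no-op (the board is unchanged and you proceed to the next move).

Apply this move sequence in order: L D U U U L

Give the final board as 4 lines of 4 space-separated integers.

Answer: 14  0 15 10
 8 12  9  5
 6 11  2  3
 7 13  1  4

Derivation:
After move 1 (L):
14 15  9 10
 8 12  2  5
 6 11  0  3
 7 13  1  4

After move 2 (D):
14 15  9 10
 8 12  2  5
 6 11  1  3
 7 13  0  4

After move 3 (U):
14 15  9 10
 8 12  2  5
 6 11  0  3
 7 13  1  4

After move 4 (U):
14 15  9 10
 8 12  0  5
 6 11  2  3
 7 13  1  4

After move 5 (U):
14 15  0 10
 8 12  9  5
 6 11  2  3
 7 13  1  4

After move 6 (L):
14  0 15 10
 8 12  9  5
 6 11  2  3
 7 13  1  4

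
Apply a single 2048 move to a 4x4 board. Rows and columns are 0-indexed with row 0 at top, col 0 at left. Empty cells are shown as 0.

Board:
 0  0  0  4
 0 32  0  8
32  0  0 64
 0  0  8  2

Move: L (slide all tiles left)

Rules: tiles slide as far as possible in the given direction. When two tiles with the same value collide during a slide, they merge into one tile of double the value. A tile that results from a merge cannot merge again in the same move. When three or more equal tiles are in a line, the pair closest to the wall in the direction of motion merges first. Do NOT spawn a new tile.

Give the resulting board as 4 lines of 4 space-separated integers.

Answer:  4  0  0  0
32  8  0  0
32 64  0  0
 8  2  0  0

Derivation:
Slide left:
row 0: [0, 0, 0, 4] -> [4, 0, 0, 0]
row 1: [0, 32, 0, 8] -> [32, 8, 0, 0]
row 2: [32, 0, 0, 64] -> [32, 64, 0, 0]
row 3: [0, 0, 8, 2] -> [8, 2, 0, 0]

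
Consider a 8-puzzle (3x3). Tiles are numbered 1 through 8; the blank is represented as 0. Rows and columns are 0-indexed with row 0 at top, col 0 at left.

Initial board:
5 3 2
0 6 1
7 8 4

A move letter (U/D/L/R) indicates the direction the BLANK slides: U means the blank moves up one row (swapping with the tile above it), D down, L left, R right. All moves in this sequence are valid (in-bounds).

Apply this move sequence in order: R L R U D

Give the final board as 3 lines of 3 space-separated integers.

After move 1 (R):
5 3 2
6 0 1
7 8 4

After move 2 (L):
5 3 2
0 6 1
7 8 4

After move 3 (R):
5 3 2
6 0 1
7 8 4

After move 4 (U):
5 0 2
6 3 1
7 8 4

After move 5 (D):
5 3 2
6 0 1
7 8 4

Answer: 5 3 2
6 0 1
7 8 4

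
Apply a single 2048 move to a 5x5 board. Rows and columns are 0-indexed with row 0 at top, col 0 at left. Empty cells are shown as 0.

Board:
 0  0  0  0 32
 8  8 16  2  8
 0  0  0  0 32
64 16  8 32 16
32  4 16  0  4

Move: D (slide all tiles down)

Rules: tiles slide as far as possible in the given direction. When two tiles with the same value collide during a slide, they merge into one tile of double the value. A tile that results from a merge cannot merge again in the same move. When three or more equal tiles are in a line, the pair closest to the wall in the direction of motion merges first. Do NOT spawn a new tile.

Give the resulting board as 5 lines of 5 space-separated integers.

Slide down:
col 0: [0, 8, 0, 64, 32] -> [0, 0, 8, 64, 32]
col 1: [0, 8, 0, 16, 4] -> [0, 0, 8, 16, 4]
col 2: [0, 16, 0, 8, 16] -> [0, 0, 16, 8, 16]
col 3: [0, 2, 0, 32, 0] -> [0, 0, 0, 2, 32]
col 4: [32, 8, 32, 16, 4] -> [32, 8, 32, 16, 4]

Answer:  0  0  0  0 32
 0  0  0  0  8
 8  8 16  0 32
64 16  8  2 16
32  4 16 32  4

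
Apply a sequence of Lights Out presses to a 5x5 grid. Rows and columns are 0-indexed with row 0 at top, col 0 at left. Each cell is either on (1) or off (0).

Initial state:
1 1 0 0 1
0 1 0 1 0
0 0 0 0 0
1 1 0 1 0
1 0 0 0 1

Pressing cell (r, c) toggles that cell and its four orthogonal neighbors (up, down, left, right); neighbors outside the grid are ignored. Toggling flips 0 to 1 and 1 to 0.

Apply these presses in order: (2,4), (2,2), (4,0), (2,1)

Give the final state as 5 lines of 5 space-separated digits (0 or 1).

After press 1 at (2,4):
1 1 0 0 1
0 1 0 1 1
0 0 0 1 1
1 1 0 1 1
1 0 0 0 1

After press 2 at (2,2):
1 1 0 0 1
0 1 1 1 1
0 1 1 0 1
1 1 1 1 1
1 0 0 0 1

After press 3 at (4,0):
1 1 0 0 1
0 1 1 1 1
0 1 1 0 1
0 1 1 1 1
0 1 0 0 1

After press 4 at (2,1):
1 1 0 0 1
0 0 1 1 1
1 0 0 0 1
0 0 1 1 1
0 1 0 0 1

Answer: 1 1 0 0 1
0 0 1 1 1
1 0 0 0 1
0 0 1 1 1
0 1 0 0 1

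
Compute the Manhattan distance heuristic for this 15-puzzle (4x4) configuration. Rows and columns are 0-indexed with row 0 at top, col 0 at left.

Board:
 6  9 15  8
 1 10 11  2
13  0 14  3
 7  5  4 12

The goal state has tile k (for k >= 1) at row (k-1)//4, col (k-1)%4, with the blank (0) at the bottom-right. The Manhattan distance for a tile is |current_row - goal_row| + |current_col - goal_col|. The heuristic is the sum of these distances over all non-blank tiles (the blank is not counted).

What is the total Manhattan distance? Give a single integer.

Tile 6: (0,0)->(1,1) = 2
Tile 9: (0,1)->(2,0) = 3
Tile 15: (0,2)->(3,2) = 3
Tile 8: (0,3)->(1,3) = 1
Tile 1: (1,0)->(0,0) = 1
Tile 10: (1,1)->(2,1) = 1
Tile 11: (1,2)->(2,2) = 1
Tile 2: (1,3)->(0,1) = 3
Tile 13: (2,0)->(3,0) = 1
Tile 14: (2,2)->(3,1) = 2
Tile 3: (2,3)->(0,2) = 3
Tile 7: (3,0)->(1,2) = 4
Tile 5: (3,1)->(1,0) = 3
Tile 4: (3,2)->(0,3) = 4
Tile 12: (3,3)->(2,3) = 1
Sum: 2 + 3 + 3 + 1 + 1 + 1 + 1 + 3 + 1 + 2 + 3 + 4 + 3 + 4 + 1 = 33

Answer: 33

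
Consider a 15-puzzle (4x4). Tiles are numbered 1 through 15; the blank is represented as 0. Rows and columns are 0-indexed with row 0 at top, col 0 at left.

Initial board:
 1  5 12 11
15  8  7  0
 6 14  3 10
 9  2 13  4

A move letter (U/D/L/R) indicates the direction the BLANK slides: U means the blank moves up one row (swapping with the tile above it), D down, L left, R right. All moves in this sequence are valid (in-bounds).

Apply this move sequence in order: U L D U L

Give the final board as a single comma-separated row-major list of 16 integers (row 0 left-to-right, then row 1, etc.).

Answer: 1, 0, 5, 12, 15, 8, 7, 11, 6, 14, 3, 10, 9, 2, 13, 4

Derivation:
After move 1 (U):
 1  5 12  0
15  8  7 11
 6 14  3 10
 9  2 13  4

After move 2 (L):
 1  5  0 12
15  8  7 11
 6 14  3 10
 9  2 13  4

After move 3 (D):
 1  5  7 12
15  8  0 11
 6 14  3 10
 9  2 13  4

After move 4 (U):
 1  5  0 12
15  8  7 11
 6 14  3 10
 9  2 13  4

After move 5 (L):
 1  0  5 12
15  8  7 11
 6 14  3 10
 9  2 13  4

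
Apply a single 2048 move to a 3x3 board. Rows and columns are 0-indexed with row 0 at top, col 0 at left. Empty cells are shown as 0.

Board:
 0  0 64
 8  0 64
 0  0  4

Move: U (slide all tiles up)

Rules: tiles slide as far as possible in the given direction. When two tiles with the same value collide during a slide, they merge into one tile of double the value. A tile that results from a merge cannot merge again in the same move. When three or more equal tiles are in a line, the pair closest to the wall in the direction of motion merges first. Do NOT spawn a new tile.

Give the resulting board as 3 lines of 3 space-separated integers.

Slide up:
col 0: [0, 8, 0] -> [8, 0, 0]
col 1: [0, 0, 0] -> [0, 0, 0]
col 2: [64, 64, 4] -> [128, 4, 0]

Answer:   8   0 128
  0   0   4
  0   0   0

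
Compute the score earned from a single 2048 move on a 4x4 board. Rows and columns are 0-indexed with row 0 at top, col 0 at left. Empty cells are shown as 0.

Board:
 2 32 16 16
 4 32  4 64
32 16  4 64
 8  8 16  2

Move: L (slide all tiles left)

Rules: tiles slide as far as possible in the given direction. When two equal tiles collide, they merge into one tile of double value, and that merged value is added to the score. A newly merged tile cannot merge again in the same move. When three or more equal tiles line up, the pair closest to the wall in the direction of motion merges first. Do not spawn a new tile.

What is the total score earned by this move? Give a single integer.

Answer: 48

Derivation:
Slide left:
row 0: [2, 32, 16, 16] -> [2, 32, 32, 0]  score +32 (running 32)
row 1: [4, 32, 4, 64] -> [4, 32, 4, 64]  score +0 (running 32)
row 2: [32, 16, 4, 64] -> [32, 16, 4, 64]  score +0 (running 32)
row 3: [8, 8, 16, 2] -> [16, 16, 2, 0]  score +16 (running 48)
Board after move:
 2 32 32  0
 4 32  4 64
32 16  4 64
16 16  2  0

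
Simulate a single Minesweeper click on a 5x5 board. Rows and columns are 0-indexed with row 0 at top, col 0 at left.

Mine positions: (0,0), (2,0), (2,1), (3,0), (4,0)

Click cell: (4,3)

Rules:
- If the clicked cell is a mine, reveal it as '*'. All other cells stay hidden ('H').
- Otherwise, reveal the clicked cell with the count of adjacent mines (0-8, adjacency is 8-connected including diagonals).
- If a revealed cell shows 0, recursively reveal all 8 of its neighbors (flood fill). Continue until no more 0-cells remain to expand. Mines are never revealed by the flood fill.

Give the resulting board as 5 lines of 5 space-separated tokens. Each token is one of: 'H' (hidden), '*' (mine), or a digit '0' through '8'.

H 1 0 0 0
H 3 1 0 0
H H 1 0 0
H 4 1 0 0
H 2 0 0 0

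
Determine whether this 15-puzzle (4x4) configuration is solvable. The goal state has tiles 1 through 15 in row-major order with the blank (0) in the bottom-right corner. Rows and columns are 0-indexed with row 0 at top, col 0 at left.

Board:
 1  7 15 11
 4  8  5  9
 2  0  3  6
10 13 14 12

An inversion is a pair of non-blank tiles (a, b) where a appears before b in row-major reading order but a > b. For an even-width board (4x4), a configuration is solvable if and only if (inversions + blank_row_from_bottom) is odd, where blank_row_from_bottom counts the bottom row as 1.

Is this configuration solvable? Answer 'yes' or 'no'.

Inversions: 38
Blank is in row 2 (0-indexed from top), which is row 2 counting from the bottom (bottom = 1).
38 + 2 = 40, which is even, so the puzzle is not solvable.

Answer: no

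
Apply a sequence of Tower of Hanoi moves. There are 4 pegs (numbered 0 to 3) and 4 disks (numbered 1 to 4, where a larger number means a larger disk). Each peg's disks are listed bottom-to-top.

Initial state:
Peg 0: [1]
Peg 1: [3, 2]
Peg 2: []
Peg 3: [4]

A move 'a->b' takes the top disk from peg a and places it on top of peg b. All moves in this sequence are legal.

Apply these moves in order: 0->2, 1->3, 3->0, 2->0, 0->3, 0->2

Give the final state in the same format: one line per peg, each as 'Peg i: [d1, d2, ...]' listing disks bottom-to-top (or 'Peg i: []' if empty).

Answer: Peg 0: []
Peg 1: [3]
Peg 2: [2]
Peg 3: [4, 1]

Derivation:
After move 1 (0->2):
Peg 0: []
Peg 1: [3, 2]
Peg 2: [1]
Peg 3: [4]

After move 2 (1->3):
Peg 0: []
Peg 1: [3]
Peg 2: [1]
Peg 3: [4, 2]

After move 3 (3->0):
Peg 0: [2]
Peg 1: [3]
Peg 2: [1]
Peg 3: [4]

After move 4 (2->0):
Peg 0: [2, 1]
Peg 1: [3]
Peg 2: []
Peg 3: [4]

After move 5 (0->3):
Peg 0: [2]
Peg 1: [3]
Peg 2: []
Peg 3: [4, 1]

After move 6 (0->2):
Peg 0: []
Peg 1: [3]
Peg 2: [2]
Peg 3: [4, 1]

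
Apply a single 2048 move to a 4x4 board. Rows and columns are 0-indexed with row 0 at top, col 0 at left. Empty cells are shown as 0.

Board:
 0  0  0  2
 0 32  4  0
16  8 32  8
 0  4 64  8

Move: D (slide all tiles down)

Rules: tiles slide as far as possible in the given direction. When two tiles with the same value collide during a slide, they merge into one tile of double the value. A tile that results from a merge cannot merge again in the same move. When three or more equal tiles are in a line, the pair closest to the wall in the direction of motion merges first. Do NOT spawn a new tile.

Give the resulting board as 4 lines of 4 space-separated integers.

Answer:  0  0  0  0
 0 32  4  0
 0  8 32  2
16  4 64 16

Derivation:
Slide down:
col 0: [0, 0, 16, 0] -> [0, 0, 0, 16]
col 1: [0, 32, 8, 4] -> [0, 32, 8, 4]
col 2: [0, 4, 32, 64] -> [0, 4, 32, 64]
col 3: [2, 0, 8, 8] -> [0, 0, 2, 16]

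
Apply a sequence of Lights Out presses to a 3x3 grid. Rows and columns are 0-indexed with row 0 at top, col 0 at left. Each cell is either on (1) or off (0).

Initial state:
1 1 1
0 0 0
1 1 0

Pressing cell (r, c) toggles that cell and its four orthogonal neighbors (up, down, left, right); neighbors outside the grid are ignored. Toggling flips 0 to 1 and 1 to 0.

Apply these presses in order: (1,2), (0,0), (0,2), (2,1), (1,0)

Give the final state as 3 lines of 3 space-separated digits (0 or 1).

Answer: 1 1 1
0 1 0
1 0 0

Derivation:
After press 1 at (1,2):
1 1 0
0 1 1
1 1 1

After press 2 at (0,0):
0 0 0
1 1 1
1 1 1

After press 3 at (0,2):
0 1 1
1 1 0
1 1 1

After press 4 at (2,1):
0 1 1
1 0 0
0 0 0

After press 5 at (1,0):
1 1 1
0 1 0
1 0 0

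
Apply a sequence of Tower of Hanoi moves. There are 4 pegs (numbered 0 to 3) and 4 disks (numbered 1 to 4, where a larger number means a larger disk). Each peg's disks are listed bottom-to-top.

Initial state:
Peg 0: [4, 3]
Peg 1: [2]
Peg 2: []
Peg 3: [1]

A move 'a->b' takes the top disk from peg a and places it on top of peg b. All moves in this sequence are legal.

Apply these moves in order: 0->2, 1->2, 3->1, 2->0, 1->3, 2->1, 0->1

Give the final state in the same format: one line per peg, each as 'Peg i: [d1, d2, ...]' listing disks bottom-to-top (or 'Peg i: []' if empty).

After move 1 (0->2):
Peg 0: [4]
Peg 1: [2]
Peg 2: [3]
Peg 3: [1]

After move 2 (1->2):
Peg 0: [4]
Peg 1: []
Peg 2: [3, 2]
Peg 3: [1]

After move 3 (3->1):
Peg 0: [4]
Peg 1: [1]
Peg 2: [3, 2]
Peg 3: []

After move 4 (2->0):
Peg 0: [4, 2]
Peg 1: [1]
Peg 2: [3]
Peg 3: []

After move 5 (1->3):
Peg 0: [4, 2]
Peg 1: []
Peg 2: [3]
Peg 3: [1]

After move 6 (2->1):
Peg 0: [4, 2]
Peg 1: [3]
Peg 2: []
Peg 3: [1]

After move 7 (0->1):
Peg 0: [4]
Peg 1: [3, 2]
Peg 2: []
Peg 3: [1]

Answer: Peg 0: [4]
Peg 1: [3, 2]
Peg 2: []
Peg 3: [1]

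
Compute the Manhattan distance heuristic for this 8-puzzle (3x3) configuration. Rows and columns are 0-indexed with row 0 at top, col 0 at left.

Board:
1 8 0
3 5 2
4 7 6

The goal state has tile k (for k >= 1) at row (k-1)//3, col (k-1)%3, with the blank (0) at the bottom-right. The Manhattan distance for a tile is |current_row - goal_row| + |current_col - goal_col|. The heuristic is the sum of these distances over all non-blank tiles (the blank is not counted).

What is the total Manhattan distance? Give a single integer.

Tile 1: at (0,0), goal (0,0), distance |0-0|+|0-0| = 0
Tile 8: at (0,1), goal (2,1), distance |0-2|+|1-1| = 2
Tile 3: at (1,0), goal (0,2), distance |1-0|+|0-2| = 3
Tile 5: at (1,1), goal (1,1), distance |1-1|+|1-1| = 0
Tile 2: at (1,2), goal (0,1), distance |1-0|+|2-1| = 2
Tile 4: at (2,0), goal (1,0), distance |2-1|+|0-0| = 1
Tile 7: at (2,1), goal (2,0), distance |2-2|+|1-0| = 1
Tile 6: at (2,2), goal (1,2), distance |2-1|+|2-2| = 1
Sum: 0 + 2 + 3 + 0 + 2 + 1 + 1 + 1 = 10

Answer: 10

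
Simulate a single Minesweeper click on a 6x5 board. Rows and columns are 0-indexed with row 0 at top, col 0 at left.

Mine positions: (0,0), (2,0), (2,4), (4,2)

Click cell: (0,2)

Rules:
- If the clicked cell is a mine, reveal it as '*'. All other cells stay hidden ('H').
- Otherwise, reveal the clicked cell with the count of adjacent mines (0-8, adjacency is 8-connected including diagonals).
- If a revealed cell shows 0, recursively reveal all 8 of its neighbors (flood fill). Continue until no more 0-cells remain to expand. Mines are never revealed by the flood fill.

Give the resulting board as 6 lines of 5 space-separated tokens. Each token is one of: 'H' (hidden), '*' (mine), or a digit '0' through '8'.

H 1 0 0 0
H 2 0 1 1
H 1 0 1 H
H 2 1 2 H
H H H H H
H H H H H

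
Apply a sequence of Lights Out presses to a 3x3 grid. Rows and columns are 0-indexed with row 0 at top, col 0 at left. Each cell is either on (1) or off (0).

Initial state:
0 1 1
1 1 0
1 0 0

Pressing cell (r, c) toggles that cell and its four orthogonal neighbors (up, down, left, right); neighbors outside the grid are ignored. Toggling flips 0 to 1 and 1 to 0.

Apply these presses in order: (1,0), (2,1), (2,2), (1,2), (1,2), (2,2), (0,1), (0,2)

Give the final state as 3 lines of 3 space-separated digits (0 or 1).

Answer: 0 1 1
0 0 1
1 1 1

Derivation:
After press 1 at (1,0):
1 1 1
0 0 0
0 0 0

After press 2 at (2,1):
1 1 1
0 1 0
1 1 1

After press 3 at (2,2):
1 1 1
0 1 1
1 0 0

After press 4 at (1,2):
1 1 0
0 0 0
1 0 1

After press 5 at (1,2):
1 1 1
0 1 1
1 0 0

After press 6 at (2,2):
1 1 1
0 1 0
1 1 1

After press 7 at (0,1):
0 0 0
0 0 0
1 1 1

After press 8 at (0,2):
0 1 1
0 0 1
1 1 1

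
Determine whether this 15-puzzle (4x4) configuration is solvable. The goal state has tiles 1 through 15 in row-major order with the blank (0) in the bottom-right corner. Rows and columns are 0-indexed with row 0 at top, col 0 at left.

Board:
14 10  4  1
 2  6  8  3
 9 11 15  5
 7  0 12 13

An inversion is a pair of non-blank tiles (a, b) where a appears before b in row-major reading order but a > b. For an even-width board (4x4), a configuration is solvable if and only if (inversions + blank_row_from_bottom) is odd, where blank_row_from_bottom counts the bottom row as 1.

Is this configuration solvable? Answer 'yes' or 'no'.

Answer: yes

Derivation:
Inversions: 38
Blank is in row 3 (0-indexed from top), which is row 1 counting from the bottom (bottom = 1).
38 + 1 = 39, which is odd, so the puzzle is solvable.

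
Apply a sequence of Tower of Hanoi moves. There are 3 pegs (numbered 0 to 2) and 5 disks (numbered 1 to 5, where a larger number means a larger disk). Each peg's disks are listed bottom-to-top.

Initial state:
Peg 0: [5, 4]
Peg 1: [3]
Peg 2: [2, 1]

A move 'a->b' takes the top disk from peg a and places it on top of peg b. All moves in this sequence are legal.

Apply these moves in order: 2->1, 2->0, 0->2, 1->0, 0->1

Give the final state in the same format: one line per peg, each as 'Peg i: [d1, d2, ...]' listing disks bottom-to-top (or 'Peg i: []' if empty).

After move 1 (2->1):
Peg 0: [5, 4]
Peg 1: [3, 1]
Peg 2: [2]

After move 2 (2->0):
Peg 0: [5, 4, 2]
Peg 1: [3, 1]
Peg 2: []

After move 3 (0->2):
Peg 0: [5, 4]
Peg 1: [3, 1]
Peg 2: [2]

After move 4 (1->0):
Peg 0: [5, 4, 1]
Peg 1: [3]
Peg 2: [2]

After move 5 (0->1):
Peg 0: [5, 4]
Peg 1: [3, 1]
Peg 2: [2]

Answer: Peg 0: [5, 4]
Peg 1: [3, 1]
Peg 2: [2]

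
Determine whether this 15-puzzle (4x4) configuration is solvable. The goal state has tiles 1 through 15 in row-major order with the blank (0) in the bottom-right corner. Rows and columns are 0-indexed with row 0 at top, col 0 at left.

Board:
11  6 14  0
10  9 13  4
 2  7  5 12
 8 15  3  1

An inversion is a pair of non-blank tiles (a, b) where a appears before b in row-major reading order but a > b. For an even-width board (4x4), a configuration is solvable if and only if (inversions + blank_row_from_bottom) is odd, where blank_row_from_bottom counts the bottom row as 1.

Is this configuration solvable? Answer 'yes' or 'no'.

Inversions: 66
Blank is in row 0 (0-indexed from top), which is row 4 counting from the bottom (bottom = 1).
66 + 4 = 70, which is even, so the puzzle is not solvable.

Answer: no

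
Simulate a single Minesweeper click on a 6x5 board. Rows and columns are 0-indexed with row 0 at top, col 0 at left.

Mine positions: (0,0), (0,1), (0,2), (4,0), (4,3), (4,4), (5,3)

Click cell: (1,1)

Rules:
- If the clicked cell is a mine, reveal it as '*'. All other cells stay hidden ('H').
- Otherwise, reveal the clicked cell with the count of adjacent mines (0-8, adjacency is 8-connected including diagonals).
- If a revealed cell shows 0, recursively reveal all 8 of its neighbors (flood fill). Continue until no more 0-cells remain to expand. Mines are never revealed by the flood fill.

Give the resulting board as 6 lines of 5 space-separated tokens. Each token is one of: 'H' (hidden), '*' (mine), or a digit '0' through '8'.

H H H H H
H 3 H H H
H H H H H
H H H H H
H H H H H
H H H H H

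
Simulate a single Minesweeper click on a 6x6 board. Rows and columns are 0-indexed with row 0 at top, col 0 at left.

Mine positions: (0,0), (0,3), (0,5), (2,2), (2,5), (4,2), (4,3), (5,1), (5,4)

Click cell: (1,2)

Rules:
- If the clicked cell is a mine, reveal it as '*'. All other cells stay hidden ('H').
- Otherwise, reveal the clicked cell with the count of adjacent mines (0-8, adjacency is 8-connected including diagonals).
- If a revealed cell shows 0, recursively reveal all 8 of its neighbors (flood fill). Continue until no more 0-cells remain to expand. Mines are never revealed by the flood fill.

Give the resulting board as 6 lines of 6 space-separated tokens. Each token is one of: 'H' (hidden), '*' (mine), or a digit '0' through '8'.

H H H H H H
H H 2 H H H
H H H H H H
H H H H H H
H H H H H H
H H H H H H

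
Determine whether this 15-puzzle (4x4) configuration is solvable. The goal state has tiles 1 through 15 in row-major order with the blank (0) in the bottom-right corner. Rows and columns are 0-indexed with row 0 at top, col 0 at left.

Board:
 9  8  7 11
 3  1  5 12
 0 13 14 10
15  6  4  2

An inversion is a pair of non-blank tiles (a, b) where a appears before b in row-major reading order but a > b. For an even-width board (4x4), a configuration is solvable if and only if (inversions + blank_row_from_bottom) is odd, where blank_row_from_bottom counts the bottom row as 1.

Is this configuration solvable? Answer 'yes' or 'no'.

Answer: yes

Derivation:
Inversions: 53
Blank is in row 2 (0-indexed from top), which is row 2 counting from the bottom (bottom = 1).
53 + 2 = 55, which is odd, so the puzzle is solvable.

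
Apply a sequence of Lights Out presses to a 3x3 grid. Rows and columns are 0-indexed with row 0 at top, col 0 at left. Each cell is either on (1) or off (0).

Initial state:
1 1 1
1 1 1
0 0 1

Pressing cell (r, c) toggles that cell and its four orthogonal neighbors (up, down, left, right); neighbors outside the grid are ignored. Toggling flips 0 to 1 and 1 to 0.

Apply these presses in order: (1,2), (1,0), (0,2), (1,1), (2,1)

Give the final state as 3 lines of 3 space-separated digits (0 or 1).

Answer: 0 1 1
1 1 0
0 0 1

Derivation:
After press 1 at (1,2):
1 1 0
1 0 0
0 0 0

After press 2 at (1,0):
0 1 0
0 1 0
1 0 0

After press 3 at (0,2):
0 0 1
0 1 1
1 0 0

After press 4 at (1,1):
0 1 1
1 0 0
1 1 0

After press 5 at (2,1):
0 1 1
1 1 0
0 0 1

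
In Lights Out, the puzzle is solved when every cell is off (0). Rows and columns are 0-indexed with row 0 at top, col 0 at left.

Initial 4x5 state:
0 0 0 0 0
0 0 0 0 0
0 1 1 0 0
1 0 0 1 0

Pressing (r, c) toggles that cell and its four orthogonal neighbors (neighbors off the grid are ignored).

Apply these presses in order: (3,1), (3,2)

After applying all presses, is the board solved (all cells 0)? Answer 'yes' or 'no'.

Answer: yes

Derivation:
After press 1 at (3,1):
0 0 0 0 0
0 0 0 0 0
0 0 1 0 0
0 1 1 1 0

After press 2 at (3,2):
0 0 0 0 0
0 0 0 0 0
0 0 0 0 0
0 0 0 0 0

Lights still on: 0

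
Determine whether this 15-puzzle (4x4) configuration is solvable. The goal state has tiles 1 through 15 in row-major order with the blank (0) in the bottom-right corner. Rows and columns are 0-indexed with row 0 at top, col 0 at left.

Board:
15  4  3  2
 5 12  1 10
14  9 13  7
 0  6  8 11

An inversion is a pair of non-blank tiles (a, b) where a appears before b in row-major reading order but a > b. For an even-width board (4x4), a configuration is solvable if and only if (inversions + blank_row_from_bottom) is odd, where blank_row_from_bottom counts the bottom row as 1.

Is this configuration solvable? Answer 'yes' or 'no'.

Answer: yes

Derivation:
Inversions: 46
Blank is in row 3 (0-indexed from top), which is row 1 counting from the bottom (bottom = 1).
46 + 1 = 47, which is odd, so the puzzle is solvable.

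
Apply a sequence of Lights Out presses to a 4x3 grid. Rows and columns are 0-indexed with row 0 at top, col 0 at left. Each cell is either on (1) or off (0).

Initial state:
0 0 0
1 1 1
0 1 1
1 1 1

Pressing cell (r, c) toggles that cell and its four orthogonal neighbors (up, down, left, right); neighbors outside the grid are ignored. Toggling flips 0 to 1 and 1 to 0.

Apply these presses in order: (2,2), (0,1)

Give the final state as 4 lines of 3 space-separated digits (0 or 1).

Answer: 1 1 1
1 0 0
0 0 0
1 1 0

Derivation:
After press 1 at (2,2):
0 0 0
1 1 0
0 0 0
1 1 0

After press 2 at (0,1):
1 1 1
1 0 0
0 0 0
1 1 0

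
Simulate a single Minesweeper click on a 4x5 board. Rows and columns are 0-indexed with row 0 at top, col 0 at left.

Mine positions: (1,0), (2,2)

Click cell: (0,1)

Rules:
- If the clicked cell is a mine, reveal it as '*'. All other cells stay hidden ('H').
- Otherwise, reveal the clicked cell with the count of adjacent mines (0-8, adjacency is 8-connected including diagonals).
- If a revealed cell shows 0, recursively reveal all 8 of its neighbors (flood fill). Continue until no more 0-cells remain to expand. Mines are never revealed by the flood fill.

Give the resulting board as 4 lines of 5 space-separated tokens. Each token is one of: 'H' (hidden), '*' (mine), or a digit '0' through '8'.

H 1 H H H
H H H H H
H H H H H
H H H H H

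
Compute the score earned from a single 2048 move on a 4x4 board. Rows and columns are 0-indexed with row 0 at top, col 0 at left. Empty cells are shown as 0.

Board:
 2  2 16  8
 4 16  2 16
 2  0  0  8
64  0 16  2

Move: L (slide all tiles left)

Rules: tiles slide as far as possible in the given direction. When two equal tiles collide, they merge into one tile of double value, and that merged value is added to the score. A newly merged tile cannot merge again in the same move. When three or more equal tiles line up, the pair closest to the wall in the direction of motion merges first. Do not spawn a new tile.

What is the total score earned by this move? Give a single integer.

Slide left:
row 0: [2, 2, 16, 8] -> [4, 16, 8, 0]  score +4 (running 4)
row 1: [4, 16, 2, 16] -> [4, 16, 2, 16]  score +0 (running 4)
row 2: [2, 0, 0, 8] -> [2, 8, 0, 0]  score +0 (running 4)
row 3: [64, 0, 16, 2] -> [64, 16, 2, 0]  score +0 (running 4)
Board after move:
 4 16  8  0
 4 16  2 16
 2  8  0  0
64 16  2  0

Answer: 4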